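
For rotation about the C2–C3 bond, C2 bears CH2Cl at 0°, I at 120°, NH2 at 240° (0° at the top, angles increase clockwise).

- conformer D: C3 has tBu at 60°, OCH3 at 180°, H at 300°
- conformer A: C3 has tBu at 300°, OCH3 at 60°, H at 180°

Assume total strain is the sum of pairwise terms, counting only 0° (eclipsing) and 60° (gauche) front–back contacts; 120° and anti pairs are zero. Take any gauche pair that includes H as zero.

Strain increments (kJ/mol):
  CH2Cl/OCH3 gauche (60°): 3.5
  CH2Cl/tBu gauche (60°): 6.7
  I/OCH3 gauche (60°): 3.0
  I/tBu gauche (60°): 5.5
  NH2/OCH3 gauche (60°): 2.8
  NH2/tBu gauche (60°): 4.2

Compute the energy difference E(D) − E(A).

D (staggered): CH2Cl–tBu gauche, I–tBu gauche, I–OCH3 gauche, NH2–OCH3 gauche; 6.7 + 5.5 + 3.0 + 2.8 = 18.0 kJ/mol.
A (staggered): CH2Cl–tBu gauche, CH2Cl–OCH3 gauche, I–OCH3 gauche, NH2–tBu gauche; 6.7 + 3.5 + 3.0 + 4.2 = 17.4 kJ/mol.
E(D) − E(A) = 18.0 − 17.4 = +0.6 kJ/mol.

+0.6 kJ/mol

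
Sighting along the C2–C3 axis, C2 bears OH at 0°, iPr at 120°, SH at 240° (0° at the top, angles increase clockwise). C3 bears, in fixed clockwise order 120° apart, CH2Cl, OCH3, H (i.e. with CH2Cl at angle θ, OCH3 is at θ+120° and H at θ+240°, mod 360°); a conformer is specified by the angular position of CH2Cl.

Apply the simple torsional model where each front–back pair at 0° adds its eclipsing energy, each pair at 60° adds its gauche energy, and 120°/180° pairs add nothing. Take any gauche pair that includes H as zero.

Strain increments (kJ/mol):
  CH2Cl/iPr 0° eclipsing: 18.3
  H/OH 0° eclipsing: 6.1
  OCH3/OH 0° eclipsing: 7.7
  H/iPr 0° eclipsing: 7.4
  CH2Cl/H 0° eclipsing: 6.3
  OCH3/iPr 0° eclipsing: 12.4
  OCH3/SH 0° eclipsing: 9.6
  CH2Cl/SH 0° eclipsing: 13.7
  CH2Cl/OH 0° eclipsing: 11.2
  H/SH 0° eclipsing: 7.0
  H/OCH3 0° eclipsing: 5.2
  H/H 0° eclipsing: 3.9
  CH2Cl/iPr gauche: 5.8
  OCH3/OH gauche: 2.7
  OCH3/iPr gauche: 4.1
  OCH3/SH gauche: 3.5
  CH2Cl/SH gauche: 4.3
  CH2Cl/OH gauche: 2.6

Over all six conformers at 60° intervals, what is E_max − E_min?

CH2Cl at 0° (eclipsed): OH–CH2Cl eclipsed, iPr–OCH3 eclipsed, SH–H eclipsed; 11.2 + 12.4 + 7.0 = 30.6 kJ/mol.
CH2Cl at 60° (staggered): OH–CH2Cl gauche, iPr–CH2Cl gauche, iPr–OCH3 gauche, SH–OCH3 gauche; 2.6 + 5.8 + 4.1 + 3.5 = 16.0 kJ/mol.
CH2Cl at 120° (eclipsed): OH–H eclipsed, iPr–CH2Cl eclipsed, SH–OCH3 eclipsed; 6.1 + 18.3 + 9.6 = 34.0 kJ/mol.
CH2Cl at 180° (staggered): OH–OCH3 gauche, iPr–CH2Cl gauche, SH–CH2Cl gauche, SH–OCH3 gauche; 2.7 + 5.8 + 4.3 + 3.5 = 16.3 kJ/mol.
CH2Cl at 240° (eclipsed): OH–OCH3 eclipsed, iPr–H eclipsed, SH–CH2Cl eclipsed; 7.7 + 7.4 + 13.7 = 28.8 kJ/mol.
CH2Cl at 300° (staggered): OH–CH2Cl gauche, OH–OCH3 gauche, iPr–OCH3 gauche, SH–CH2Cl gauche; 2.6 + 2.7 + 4.1 + 4.3 = 13.7 kJ/mol.
Max at 120° (34.0 kJ/mol), min at 300° (13.7 kJ/mol); barrier = 20.3 kJ/mol.

20.3 kJ/mol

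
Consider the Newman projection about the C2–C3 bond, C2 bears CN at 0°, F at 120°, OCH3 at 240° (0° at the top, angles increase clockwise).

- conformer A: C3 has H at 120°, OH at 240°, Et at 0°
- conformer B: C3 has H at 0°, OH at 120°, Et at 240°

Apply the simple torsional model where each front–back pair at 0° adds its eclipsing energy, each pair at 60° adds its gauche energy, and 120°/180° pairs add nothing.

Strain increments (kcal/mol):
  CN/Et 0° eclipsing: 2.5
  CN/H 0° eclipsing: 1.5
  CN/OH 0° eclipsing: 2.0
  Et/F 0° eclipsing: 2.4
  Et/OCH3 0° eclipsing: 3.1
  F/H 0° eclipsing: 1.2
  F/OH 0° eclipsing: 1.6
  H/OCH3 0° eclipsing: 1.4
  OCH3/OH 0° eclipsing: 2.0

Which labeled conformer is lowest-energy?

A (eclipsed): CN–Et eclipsed, F–H eclipsed, OCH3–OH eclipsed; 2.5 + 1.2 + 2.0 = 5.7 kcal/mol.
B (eclipsed): CN–H eclipsed, F–OH eclipsed, OCH3–Et eclipsed; 1.5 + 1.6 + 3.1 = 6.2 kcal/mol.
A has the lowest total (5.7 kcal/mol).

A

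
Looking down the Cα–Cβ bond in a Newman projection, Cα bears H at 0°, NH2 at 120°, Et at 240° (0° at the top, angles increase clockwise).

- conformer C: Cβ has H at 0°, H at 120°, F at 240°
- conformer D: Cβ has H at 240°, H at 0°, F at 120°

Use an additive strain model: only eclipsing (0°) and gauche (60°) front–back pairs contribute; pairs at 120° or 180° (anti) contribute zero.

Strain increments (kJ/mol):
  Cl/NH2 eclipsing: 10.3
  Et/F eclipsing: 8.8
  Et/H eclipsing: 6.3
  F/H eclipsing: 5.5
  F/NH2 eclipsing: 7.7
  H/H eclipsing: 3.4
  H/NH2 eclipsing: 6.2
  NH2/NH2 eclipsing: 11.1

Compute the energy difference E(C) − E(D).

+1.0 kJ/mol

C (eclipsed): H(0°)/H(0°) eclipsed 3.4; NH2(120°)/H(120°) eclipsed 6.2; Et(240°)/F(240°) eclipsed 8.8 → 18.4 kJ/mol.
D (eclipsed): H(0°)/H(0°) eclipsed 3.4; NH2(120°)/F(120°) eclipsed 7.7; Et(240°)/H(240°) eclipsed 6.3 → 17.4 kJ/mol.
E(C) − E(D) = 18.4 − 17.4 = +1.0 kJ/mol.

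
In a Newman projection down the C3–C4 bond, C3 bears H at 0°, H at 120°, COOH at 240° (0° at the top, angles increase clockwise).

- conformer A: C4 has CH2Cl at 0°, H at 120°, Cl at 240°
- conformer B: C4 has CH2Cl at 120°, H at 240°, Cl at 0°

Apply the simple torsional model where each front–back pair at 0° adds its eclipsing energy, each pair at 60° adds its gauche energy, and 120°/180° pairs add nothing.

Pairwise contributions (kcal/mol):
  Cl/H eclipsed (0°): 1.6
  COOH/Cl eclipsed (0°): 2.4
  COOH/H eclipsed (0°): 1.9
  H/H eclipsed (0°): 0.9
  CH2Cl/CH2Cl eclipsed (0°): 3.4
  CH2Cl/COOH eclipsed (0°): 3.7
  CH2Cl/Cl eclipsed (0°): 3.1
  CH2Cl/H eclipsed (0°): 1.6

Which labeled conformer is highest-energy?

B

A is eclipsed. H at 0° is eclipsed with CH2Cl at 0° (1.6); H at 120° is eclipsed with H at 120° (0.9); COOH at 240° is eclipsed with Cl at 240° (2.4). Total 4.9 kcal/mol.
B is eclipsed. H at 0° is eclipsed with Cl at 0° (1.6); H at 120° is eclipsed with CH2Cl at 120° (1.6); COOH at 240° is eclipsed with H at 240° (1.9). Total 5.1 kcal/mol.
B has the highest total (5.1 kcal/mol).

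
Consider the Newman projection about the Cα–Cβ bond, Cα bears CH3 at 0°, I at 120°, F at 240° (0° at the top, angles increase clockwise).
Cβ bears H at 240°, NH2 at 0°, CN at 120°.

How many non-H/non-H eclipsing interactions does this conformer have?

Non-H eclipsing pairs: CH3(0°)/NH2(0°); I(120°)/CN(120°) — 2 interactions.

2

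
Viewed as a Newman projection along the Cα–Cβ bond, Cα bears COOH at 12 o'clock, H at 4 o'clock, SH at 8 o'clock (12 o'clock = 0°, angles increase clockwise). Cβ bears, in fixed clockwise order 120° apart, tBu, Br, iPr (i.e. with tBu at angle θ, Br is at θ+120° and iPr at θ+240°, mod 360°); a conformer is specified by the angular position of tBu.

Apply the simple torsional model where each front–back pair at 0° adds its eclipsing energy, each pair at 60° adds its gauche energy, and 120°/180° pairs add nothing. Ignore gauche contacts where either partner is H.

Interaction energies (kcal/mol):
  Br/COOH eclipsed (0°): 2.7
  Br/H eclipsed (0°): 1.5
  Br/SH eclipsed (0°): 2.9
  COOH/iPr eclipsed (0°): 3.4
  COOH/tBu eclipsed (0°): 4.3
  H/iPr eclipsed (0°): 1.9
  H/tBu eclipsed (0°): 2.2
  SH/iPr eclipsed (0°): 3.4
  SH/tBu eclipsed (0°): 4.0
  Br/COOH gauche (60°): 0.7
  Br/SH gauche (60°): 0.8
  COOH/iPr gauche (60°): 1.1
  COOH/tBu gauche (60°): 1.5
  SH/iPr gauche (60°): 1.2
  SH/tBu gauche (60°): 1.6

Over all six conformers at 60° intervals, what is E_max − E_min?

5.0 kcal/mol

tBu at 0° (eclipsed): COOH(0°)/tBu(0°) eclipsed 4.3; H(120°)/Br(120°) eclipsed 1.5; SH(240°)/iPr(240°) eclipsed 3.4 → 9.2 kcal/mol.
tBu at 60° (staggered): COOH(0°)/tBu(60°) gauche 1.5; COOH(0°)/iPr(300°) gauche 1.1; SH(240°)/Br(180°) gauche 0.8; SH(240°)/iPr(300°) gauche 1.2 → 4.6 kcal/mol.
tBu at 120° (eclipsed): COOH(0°)/iPr(0°) eclipsed 3.4; H(120°)/tBu(120°) eclipsed 2.2; SH(240°)/Br(240°) eclipsed 2.9 → 8.5 kcal/mol.
tBu at 180° (staggered): COOH(0°)/Br(300°) gauche 0.7; COOH(0°)/iPr(60°) gauche 1.1; SH(240°)/tBu(180°) gauche 1.6; SH(240°)/Br(300°) gauche 0.8 → 4.2 kcal/mol.
tBu at 240° (eclipsed): COOH(0°)/Br(0°) eclipsed 2.7; H(120°)/iPr(120°) eclipsed 1.9; SH(240°)/tBu(240°) eclipsed 4.0 → 8.6 kcal/mol.
tBu at 300° (staggered): COOH(0°)/tBu(300°) gauche 1.5; COOH(0°)/Br(60°) gauche 0.7; SH(240°)/tBu(300°) gauche 1.6; SH(240°)/iPr(180°) gauche 1.2 → 5.0 kcal/mol.
Max at 0° (9.2 kcal/mol), min at 180° (4.2 kcal/mol); barrier = 5.0 kcal/mol.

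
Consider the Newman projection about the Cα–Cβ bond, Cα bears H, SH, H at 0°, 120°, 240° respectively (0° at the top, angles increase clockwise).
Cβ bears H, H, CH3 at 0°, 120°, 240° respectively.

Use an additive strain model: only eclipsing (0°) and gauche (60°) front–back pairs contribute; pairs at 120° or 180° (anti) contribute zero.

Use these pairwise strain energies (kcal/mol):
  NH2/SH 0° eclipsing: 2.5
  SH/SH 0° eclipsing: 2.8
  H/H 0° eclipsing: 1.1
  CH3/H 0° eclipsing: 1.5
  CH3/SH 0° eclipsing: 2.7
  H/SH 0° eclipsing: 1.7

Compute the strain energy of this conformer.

4.3 kcal/mol

This conformer (eclipsed): H(0°)/H(0°) eclipsed 1.1; SH(120°)/H(120°) eclipsed 1.7; H(240°)/CH3(240°) eclipsed 1.5 → 4.3 kcal/mol.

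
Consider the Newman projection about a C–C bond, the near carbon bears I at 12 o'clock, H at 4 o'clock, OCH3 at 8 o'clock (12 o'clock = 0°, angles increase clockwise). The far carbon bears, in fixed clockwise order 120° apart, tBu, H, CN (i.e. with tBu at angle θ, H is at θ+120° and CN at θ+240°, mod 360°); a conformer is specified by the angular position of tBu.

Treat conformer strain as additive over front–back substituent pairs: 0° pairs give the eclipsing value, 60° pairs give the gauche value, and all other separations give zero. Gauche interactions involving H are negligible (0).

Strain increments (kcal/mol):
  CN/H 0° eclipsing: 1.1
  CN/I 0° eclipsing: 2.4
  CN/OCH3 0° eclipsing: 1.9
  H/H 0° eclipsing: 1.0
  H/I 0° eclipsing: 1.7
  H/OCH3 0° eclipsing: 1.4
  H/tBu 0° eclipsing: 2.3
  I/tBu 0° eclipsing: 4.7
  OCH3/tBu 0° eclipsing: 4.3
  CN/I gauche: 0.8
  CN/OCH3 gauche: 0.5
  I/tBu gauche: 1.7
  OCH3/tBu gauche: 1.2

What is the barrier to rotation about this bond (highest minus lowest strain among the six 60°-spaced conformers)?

tBu at 0° (eclipsed): I(0°)/tBu(0°) eclipsed 4.7; H(120°)/H(120°) eclipsed 1.0; OCH3(240°)/CN(240°) eclipsed 1.9 → 7.6 kcal/mol.
tBu at 60° (staggered): I(0°)/tBu(60°) gauche 1.7; I(0°)/CN(300°) gauche 0.8; OCH3(240°)/CN(300°) gauche 0.5 → 3.0 kcal/mol.
tBu at 120° (eclipsed): I(0°)/CN(0°) eclipsed 2.4; H(120°)/tBu(120°) eclipsed 2.3; OCH3(240°)/H(240°) eclipsed 1.4 → 6.1 kcal/mol.
tBu at 180° (staggered): I(0°)/CN(60°) gauche 0.8; OCH3(240°)/tBu(180°) gauche 1.2 → 2.0 kcal/mol.
tBu at 240° (eclipsed): I(0°)/H(0°) eclipsed 1.7; H(120°)/CN(120°) eclipsed 1.1; OCH3(240°)/tBu(240°) eclipsed 4.3 → 7.1 kcal/mol.
tBu at 300° (staggered): I(0°)/tBu(300°) gauche 1.7; OCH3(240°)/tBu(300°) gauche 1.2; OCH3(240°)/CN(180°) gauche 0.5 → 3.4 kcal/mol.
Max at 0° (7.6 kcal/mol), min at 180° (2.0 kcal/mol); barrier = 5.6 kcal/mol.

5.6 kcal/mol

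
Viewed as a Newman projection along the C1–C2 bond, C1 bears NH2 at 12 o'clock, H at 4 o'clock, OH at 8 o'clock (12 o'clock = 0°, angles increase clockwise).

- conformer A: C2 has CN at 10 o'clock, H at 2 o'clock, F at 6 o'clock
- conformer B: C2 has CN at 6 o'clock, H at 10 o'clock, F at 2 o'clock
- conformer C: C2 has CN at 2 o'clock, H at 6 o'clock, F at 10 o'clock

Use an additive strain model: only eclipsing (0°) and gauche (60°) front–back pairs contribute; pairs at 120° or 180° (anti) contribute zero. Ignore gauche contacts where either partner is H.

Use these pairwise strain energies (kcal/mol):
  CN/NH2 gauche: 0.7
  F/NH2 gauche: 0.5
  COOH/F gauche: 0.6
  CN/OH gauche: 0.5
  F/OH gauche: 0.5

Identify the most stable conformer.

A is staggered. NH2 at 0° is gauche with CN at 300° (0.7); OH at 240° is gauche with CN at 300° (0.5); OH at 240° is gauche with F at 180° (0.5). Total 1.7 kcal/mol.
B is staggered. NH2 at 0° is gauche with F at 60° (0.5); OH at 240° is gauche with CN at 180° (0.5). Total 1.0 kcal/mol.
C is staggered. NH2 at 0° is gauche with CN at 60° (0.7); NH2 at 0° is gauche with F at 300° (0.5); OH at 240° is gauche with F at 300° (0.5). Total 1.7 kcal/mol.
B has the lowest total (1.0 kcal/mol).

B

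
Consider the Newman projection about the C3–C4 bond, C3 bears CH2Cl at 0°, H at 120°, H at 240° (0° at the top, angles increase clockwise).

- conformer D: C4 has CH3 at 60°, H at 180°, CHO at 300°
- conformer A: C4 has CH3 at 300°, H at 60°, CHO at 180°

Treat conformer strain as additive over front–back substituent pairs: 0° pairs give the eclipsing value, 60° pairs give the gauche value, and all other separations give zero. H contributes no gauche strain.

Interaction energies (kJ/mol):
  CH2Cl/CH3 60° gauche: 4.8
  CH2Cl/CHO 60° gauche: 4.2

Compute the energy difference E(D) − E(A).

D (staggered): CH2Cl–CH3 gauche, CH2Cl–CHO gauche; 4.8 + 4.2 = 9.0 kJ/mol.
A (staggered): CH2Cl–CH3 gauche; 4.8 = 4.8 kJ/mol.
E(D) − E(A) = 9.0 − 4.8 = +4.2 kJ/mol.

+4.2 kJ/mol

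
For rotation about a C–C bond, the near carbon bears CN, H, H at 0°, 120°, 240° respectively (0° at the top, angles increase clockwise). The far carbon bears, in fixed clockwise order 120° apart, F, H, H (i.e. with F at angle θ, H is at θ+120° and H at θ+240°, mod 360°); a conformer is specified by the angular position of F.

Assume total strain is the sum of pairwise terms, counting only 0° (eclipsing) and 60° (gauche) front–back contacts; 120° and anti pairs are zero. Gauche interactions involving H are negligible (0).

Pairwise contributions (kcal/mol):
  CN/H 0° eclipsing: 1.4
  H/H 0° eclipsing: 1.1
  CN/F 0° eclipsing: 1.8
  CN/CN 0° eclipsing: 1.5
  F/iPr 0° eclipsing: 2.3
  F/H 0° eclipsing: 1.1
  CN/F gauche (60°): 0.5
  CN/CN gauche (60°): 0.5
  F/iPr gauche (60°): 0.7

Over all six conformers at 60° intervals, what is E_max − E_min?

F at 0° is eclipsed. CN at 0° is eclipsed with F at 0° (1.8); H at 120° is eclipsed with H at 120° (1.1); H at 240° is eclipsed with H at 240° (1.1). Total 4.0 kcal/mol.
F at 60° is staggered. CN at 0° is gauche with F at 60° (0.5). Total 0.5 kcal/mol.
F at 120° is eclipsed. CN at 0° is eclipsed with H at 0° (1.4); H at 120° is eclipsed with F at 120° (1.1); H at 240° is eclipsed with H at 240° (1.1). Total 3.6 kcal/mol.
F at 180° (staggered): no non-H gauche contacts → 0.0 kcal/mol.
F at 240° is eclipsed. CN at 0° is eclipsed with H at 0° (1.4); H at 120° is eclipsed with H at 120° (1.1); H at 240° is eclipsed with F at 240° (1.1). Total 3.6 kcal/mol.
F at 300° is staggered. CN at 0° is gauche with F at 300° (0.5). Total 0.5 kcal/mol.
Max at 0° (4.0 kcal/mol), min at 180° (0.0 kcal/mol); barrier = 4.0 kcal/mol.

4.0 kcal/mol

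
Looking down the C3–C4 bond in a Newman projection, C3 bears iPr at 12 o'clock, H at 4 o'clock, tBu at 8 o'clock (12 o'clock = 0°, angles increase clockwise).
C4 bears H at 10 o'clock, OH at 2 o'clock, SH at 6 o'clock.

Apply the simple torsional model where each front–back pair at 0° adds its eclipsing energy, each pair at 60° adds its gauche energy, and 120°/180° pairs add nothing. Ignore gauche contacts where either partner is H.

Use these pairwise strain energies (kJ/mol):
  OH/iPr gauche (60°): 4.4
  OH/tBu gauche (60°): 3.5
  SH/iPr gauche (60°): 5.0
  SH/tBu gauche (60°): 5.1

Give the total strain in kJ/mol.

9.5 kJ/mol

This conformer is staggered. iPr at 0° is gauche with OH at 60° (4.4); tBu at 240° is gauche with SH at 180° (5.1). Total 9.5 kJ/mol.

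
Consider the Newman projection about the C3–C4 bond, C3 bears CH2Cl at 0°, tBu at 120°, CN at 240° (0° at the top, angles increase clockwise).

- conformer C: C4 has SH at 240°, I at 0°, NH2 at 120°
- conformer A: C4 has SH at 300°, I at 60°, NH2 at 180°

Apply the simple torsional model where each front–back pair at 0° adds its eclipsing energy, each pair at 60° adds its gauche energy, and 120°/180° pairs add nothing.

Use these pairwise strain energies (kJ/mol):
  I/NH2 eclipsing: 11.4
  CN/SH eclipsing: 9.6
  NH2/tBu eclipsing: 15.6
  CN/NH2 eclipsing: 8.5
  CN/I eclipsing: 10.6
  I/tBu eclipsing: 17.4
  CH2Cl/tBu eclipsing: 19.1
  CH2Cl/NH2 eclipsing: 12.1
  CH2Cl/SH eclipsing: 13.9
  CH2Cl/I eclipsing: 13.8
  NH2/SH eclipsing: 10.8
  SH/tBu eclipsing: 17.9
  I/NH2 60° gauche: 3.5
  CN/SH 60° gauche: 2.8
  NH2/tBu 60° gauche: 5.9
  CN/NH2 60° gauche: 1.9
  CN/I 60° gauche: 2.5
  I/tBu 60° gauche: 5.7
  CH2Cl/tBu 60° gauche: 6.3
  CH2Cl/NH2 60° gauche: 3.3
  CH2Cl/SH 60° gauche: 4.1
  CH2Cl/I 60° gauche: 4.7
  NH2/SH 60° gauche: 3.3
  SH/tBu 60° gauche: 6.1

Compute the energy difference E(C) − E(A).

+13.9 kJ/mol

C is eclipsed. CH2Cl at 0° is eclipsed with I at 0° (13.8); tBu at 120° is eclipsed with NH2 at 120° (15.6); CN at 240° is eclipsed with SH at 240° (9.6). Total 39.0 kJ/mol.
A is staggered. CH2Cl at 0° is gauche with SH at 300° (4.1); CH2Cl at 0° is gauche with I at 60° (4.7); tBu at 120° is gauche with I at 60° (5.7); tBu at 120° is gauche with NH2 at 180° (5.9); CN at 240° is gauche with SH at 300° (2.8); CN at 240° is gauche with NH2 at 180° (1.9). Total 25.1 kJ/mol.
E(C) − E(A) = 39.0 − 25.1 = +13.9 kJ/mol.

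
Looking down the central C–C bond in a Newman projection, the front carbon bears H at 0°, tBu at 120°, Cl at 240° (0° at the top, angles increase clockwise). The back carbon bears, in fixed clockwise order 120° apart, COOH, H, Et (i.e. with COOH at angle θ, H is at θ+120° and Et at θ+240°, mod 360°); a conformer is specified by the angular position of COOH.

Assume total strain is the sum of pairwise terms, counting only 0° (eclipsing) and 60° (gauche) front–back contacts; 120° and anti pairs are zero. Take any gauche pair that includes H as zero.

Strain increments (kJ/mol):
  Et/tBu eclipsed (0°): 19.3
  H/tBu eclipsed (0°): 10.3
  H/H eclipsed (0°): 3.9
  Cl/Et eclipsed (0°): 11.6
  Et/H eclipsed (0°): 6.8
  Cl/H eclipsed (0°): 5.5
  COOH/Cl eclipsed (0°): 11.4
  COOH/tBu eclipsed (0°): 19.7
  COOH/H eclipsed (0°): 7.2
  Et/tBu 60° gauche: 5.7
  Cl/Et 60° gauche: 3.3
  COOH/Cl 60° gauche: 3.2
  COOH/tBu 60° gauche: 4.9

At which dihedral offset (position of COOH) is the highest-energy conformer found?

240°

COOH at 0° (eclipsed): H–COOH eclipsed, tBu–H eclipsed, Cl–Et eclipsed; 7.2 + 10.3 + 11.6 = 29.1 kJ/mol.
COOH at 60° (staggered): tBu–COOH gauche, Cl–Et gauche; 4.9 + 3.3 = 8.2 kJ/mol.
COOH at 120° (eclipsed): H–Et eclipsed, tBu–COOH eclipsed, Cl–H eclipsed; 6.8 + 19.7 + 5.5 = 32.0 kJ/mol.
COOH at 180° (staggered): tBu–COOH gauche, tBu–Et gauche, Cl–COOH gauche; 4.9 + 5.7 + 3.2 = 13.8 kJ/mol.
COOH at 240° (eclipsed): H–H eclipsed, tBu–Et eclipsed, Cl–COOH eclipsed; 3.9 + 19.3 + 11.4 = 34.6 kJ/mol.
COOH at 300° (staggered): tBu–Et gauche, Cl–COOH gauche, Cl–Et gauche; 5.7 + 3.2 + 3.3 = 12.2 kJ/mol.
The maximum (34.6 kJ/mol) occurs with COOH at 240°.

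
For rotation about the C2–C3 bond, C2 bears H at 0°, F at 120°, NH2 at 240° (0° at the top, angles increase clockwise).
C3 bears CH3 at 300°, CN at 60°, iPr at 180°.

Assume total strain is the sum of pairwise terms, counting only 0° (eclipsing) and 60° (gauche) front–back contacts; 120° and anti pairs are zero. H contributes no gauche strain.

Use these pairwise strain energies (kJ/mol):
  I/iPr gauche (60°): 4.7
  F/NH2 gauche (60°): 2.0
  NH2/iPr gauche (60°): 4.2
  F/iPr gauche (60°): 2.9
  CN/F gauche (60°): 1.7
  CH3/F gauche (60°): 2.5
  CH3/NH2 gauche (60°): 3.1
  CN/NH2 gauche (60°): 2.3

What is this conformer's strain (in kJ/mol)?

This conformer (staggered): F–CN gauche, F–iPr gauche, NH2–CH3 gauche, NH2–iPr gauche; 1.7 + 2.9 + 3.1 + 4.2 = 11.9 kJ/mol.

11.9 kJ/mol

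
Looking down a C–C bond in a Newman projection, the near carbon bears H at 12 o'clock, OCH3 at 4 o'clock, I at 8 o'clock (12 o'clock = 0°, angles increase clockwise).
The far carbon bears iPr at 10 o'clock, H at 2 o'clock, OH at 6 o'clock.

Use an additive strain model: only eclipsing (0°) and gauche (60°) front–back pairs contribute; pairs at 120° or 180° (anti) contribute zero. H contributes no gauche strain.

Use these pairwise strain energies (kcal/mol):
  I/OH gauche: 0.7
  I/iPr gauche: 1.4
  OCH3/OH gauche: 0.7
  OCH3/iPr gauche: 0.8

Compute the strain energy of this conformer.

This conformer (staggered): OCH3(120°)/OH(180°) gauche 0.7; I(240°)/iPr(300°) gauche 1.4; I(240°)/OH(180°) gauche 0.7 → 2.8 kcal/mol.

2.8 kcal/mol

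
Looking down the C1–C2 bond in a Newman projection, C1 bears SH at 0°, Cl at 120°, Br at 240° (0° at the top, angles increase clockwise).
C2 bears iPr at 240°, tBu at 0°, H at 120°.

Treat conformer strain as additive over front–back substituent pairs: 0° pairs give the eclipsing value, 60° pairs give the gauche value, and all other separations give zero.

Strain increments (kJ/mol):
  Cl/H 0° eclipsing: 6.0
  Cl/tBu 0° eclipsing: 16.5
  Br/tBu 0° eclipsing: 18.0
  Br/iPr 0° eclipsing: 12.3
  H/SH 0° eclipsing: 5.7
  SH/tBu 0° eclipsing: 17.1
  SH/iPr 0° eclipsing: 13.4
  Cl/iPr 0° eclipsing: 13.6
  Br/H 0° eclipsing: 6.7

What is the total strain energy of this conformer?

35.4 kJ/mol

This conformer (eclipsed): SH(0°)/tBu(0°) eclipsed 17.1; Cl(120°)/H(120°) eclipsed 6.0; Br(240°)/iPr(240°) eclipsed 12.3 → 35.4 kJ/mol.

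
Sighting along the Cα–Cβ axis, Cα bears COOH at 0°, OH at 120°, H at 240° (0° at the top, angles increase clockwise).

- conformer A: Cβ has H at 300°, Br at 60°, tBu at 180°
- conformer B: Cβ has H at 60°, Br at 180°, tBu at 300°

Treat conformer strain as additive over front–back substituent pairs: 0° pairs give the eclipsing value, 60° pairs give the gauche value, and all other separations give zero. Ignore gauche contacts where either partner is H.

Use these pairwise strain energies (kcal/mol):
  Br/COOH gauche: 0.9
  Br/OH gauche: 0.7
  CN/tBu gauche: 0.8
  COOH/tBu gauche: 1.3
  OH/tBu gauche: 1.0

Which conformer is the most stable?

B

A (staggered): COOH(0°)/Br(60°) gauche 0.9; OH(120°)/Br(60°) gauche 0.7; OH(120°)/tBu(180°) gauche 1.0 → 2.6 kcal/mol.
B (staggered): COOH(0°)/tBu(300°) gauche 1.3; OH(120°)/Br(180°) gauche 0.7 → 2.0 kcal/mol.
B has the lowest total (2.0 kcal/mol).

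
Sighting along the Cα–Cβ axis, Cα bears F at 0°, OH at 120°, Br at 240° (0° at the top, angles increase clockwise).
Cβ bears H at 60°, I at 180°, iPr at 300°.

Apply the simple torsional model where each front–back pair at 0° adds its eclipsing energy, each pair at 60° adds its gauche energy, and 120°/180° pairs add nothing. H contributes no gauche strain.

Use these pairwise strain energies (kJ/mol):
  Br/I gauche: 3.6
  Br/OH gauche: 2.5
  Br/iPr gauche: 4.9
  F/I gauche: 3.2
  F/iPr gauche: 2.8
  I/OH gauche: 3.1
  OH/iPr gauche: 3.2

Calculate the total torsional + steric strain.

This conformer (staggered): F(0°)/iPr(300°) gauche 2.8; OH(120°)/I(180°) gauche 3.1; Br(240°)/I(180°) gauche 3.6; Br(240°)/iPr(300°) gauche 4.9 → 14.4 kJ/mol.

14.4 kJ/mol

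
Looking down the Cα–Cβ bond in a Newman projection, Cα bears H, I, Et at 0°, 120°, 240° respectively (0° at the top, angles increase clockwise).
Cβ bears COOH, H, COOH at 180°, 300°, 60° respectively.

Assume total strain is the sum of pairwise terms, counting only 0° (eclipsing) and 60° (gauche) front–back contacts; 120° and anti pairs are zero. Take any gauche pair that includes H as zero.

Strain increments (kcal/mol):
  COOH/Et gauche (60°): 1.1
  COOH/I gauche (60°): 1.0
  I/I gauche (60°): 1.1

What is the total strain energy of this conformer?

This conformer (staggered): I(120°)/COOH(180°) gauche 1.0; I(120°)/COOH(60°) gauche 1.0; Et(240°)/COOH(180°) gauche 1.1 → 3.1 kcal/mol.

3.1 kcal/mol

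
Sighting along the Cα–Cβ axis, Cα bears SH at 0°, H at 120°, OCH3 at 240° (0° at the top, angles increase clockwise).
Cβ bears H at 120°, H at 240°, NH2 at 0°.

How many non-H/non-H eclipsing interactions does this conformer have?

1

Non-H eclipsing pairs: SH(0°)/NH2(0°) — 1 interaction.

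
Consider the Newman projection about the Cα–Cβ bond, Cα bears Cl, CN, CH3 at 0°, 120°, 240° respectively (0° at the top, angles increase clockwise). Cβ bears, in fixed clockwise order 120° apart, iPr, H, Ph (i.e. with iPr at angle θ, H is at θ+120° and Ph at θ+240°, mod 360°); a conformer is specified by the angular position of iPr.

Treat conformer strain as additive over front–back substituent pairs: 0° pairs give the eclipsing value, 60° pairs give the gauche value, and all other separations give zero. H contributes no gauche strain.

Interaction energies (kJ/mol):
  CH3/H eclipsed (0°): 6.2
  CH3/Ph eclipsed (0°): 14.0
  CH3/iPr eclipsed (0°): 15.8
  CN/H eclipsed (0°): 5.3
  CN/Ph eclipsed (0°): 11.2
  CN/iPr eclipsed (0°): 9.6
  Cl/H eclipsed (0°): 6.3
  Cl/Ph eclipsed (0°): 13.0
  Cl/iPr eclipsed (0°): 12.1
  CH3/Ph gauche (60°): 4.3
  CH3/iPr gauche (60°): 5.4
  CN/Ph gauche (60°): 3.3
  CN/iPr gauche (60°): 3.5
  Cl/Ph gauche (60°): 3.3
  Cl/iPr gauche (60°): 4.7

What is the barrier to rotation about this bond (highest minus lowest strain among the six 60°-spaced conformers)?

iPr at 0° is eclipsed. Cl at 0° is eclipsed with iPr at 0° (12.1); CN at 120° is eclipsed with H at 120° (5.3); CH3 at 240° is eclipsed with Ph at 240° (14.0). Total 31.4 kJ/mol.
iPr at 60° is staggered. Cl at 0° is gauche with iPr at 60° (4.7); Cl at 0° is gauche with Ph at 300° (3.3); CN at 120° is gauche with iPr at 60° (3.5); CH3 at 240° is gauche with Ph at 300° (4.3). Total 15.8 kJ/mol.
iPr at 120° is eclipsed. Cl at 0° is eclipsed with Ph at 0° (13.0); CN at 120° is eclipsed with iPr at 120° (9.6); CH3 at 240° is eclipsed with H at 240° (6.2). Total 28.8 kJ/mol.
iPr at 180° is staggered. Cl at 0° is gauche with Ph at 60° (3.3); CN at 120° is gauche with iPr at 180° (3.5); CN at 120° is gauche with Ph at 60° (3.3); CH3 at 240° is gauche with iPr at 180° (5.4). Total 15.5 kJ/mol.
iPr at 240° is eclipsed. Cl at 0° is eclipsed with H at 0° (6.3); CN at 120° is eclipsed with Ph at 120° (11.2); CH3 at 240° is eclipsed with iPr at 240° (15.8). Total 33.3 kJ/mol.
iPr at 300° is staggered. Cl at 0° is gauche with iPr at 300° (4.7); CN at 120° is gauche with Ph at 180° (3.3); CH3 at 240° is gauche with iPr at 300° (5.4); CH3 at 240° is gauche with Ph at 180° (4.3). Total 17.7 kJ/mol.
Max at 240° (33.3 kJ/mol), min at 180° (15.5 kJ/mol); barrier = 17.8 kJ/mol.

17.8 kJ/mol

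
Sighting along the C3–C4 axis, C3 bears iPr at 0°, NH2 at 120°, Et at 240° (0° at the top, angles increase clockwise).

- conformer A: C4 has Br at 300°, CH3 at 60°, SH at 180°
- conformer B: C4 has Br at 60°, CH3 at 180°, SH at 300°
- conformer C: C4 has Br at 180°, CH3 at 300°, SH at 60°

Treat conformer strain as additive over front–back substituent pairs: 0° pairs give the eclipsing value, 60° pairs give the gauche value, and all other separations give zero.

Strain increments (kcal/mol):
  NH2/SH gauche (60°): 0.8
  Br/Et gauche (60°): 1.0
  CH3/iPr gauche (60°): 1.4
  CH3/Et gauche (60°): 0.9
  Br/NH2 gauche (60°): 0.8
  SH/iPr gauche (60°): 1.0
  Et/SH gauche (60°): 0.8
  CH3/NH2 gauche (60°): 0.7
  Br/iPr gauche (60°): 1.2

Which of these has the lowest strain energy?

A (staggered): iPr(0°)/Br(300°) gauche 1.2; iPr(0°)/CH3(60°) gauche 1.4; NH2(120°)/CH3(60°) gauche 0.7; NH2(120°)/SH(180°) gauche 0.8; Et(240°)/Br(300°) gauche 1.0; Et(240°)/SH(180°) gauche 0.8 → 5.9 kcal/mol.
B (staggered): iPr(0°)/Br(60°) gauche 1.2; iPr(0°)/SH(300°) gauche 1.0; NH2(120°)/Br(60°) gauche 0.8; NH2(120°)/CH3(180°) gauche 0.7; Et(240°)/CH3(180°) gauche 0.9; Et(240°)/SH(300°) gauche 0.8 → 5.4 kcal/mol.
C (staggered): iPr(0°)/CH3(300°) gauche 1.4; iPr(0°)/SH(60°) gauche 1.0; NH2(120°)/Br(180°) gauche 0.8; NH2(120°)/SH(60°) gauche 0.8; Et(240°)/Br(180°) gauche 1.0; Et(240°)/CH3(300°) gauche 0.9 → 5.9 kcal/mol.
B has the lowest total (5.4 kcal/mol).

B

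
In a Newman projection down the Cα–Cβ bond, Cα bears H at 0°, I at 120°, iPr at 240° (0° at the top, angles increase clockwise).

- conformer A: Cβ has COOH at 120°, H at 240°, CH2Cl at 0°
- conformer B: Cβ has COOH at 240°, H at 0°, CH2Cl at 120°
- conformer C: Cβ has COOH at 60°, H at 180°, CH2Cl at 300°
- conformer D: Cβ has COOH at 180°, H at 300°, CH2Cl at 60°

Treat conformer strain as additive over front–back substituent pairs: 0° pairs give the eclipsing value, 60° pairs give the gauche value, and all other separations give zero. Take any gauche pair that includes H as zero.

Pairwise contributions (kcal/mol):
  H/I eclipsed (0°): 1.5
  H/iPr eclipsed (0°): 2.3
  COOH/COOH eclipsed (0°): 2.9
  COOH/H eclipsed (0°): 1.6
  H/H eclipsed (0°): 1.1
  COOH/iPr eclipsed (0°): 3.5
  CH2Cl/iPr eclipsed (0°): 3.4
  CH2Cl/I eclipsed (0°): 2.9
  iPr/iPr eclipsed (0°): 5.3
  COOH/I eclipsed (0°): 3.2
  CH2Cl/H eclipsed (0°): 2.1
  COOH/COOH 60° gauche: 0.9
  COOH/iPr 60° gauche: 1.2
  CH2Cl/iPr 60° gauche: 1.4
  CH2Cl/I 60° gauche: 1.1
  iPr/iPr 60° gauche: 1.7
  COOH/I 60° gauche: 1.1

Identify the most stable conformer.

A is eclipsed. H at 0° is eclipsed with CH2Cl at 0° (2.1); I at 120° is eclipsed with COOH at 120° (3.2); iPr at 240° is eclipsed with H at 240° (2.3). Total 7.6 kcal/mol.
B is eclipsed. H at 0° is eclipsed with H at 0° (1.1); I at 120° is eclipsed with CH2Cl at 120° (2.9); iPr at 240° is eclipsed with COOH at 240° (3.5). Total 7.5 kcal/mol.
C is staggered. I at 120° is gauche with COOH at 60° (1.1); iPr at 240° is gauche with CH2Cl at 300° (1.4). Total 2.5 kcal/mol.
D is staggered. I at 120° is gauche with COOH at 180° (1.1); I at 120° is gauche with CH2Cl at 60° (1.1); iPr at 240° is gauche with COOH at 180° (1.2). Total 3.4 kcal/mol.
C has the lowest total (2.5 kcal/mol).

C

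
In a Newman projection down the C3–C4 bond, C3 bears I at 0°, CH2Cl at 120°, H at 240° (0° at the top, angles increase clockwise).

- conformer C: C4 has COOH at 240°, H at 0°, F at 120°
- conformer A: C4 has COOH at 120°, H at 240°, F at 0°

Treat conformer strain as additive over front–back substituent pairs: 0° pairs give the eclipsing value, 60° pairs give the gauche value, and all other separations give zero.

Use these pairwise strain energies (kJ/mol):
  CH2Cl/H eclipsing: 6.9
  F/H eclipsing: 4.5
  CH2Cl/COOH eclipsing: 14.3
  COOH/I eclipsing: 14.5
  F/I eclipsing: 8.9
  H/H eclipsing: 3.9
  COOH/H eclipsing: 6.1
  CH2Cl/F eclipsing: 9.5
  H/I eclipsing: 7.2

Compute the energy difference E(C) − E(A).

-4.3 kJ/mol

C (eclipsed): I(0°)/H(0°) eclipsed 7.2; CH2Cl(120°)/F(120°) eclipsed 9.5; H(240°)/COOH(240°) eclipsed 6.1 → 22.8 kJ/mol.
A (eclipsed): I(0°)/F(0°) eclipsed 8.9; CH2Cl(120°)/COOH(120°) eclipsed 14.3; H(240°)/H(240°) eclipsed 3.9 → 27.1 kJ/mol.
E(C) − E(A) = 22.8 − 27.1 = -4.3 kJ/mol.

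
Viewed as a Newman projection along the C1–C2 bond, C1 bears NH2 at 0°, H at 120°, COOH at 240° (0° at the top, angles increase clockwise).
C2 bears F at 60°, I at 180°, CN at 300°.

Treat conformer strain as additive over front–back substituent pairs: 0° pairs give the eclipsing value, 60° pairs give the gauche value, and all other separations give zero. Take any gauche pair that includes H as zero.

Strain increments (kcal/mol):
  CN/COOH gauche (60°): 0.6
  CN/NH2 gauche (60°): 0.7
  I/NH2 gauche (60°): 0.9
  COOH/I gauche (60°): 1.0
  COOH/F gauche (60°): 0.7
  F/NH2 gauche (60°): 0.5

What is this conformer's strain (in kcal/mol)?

This conformer (staggered): NH2–F gauche, NH2–CN gauche, COOH–I gauche, COOH–CN gauche; 0.5 + 0.7 + 1.0 + 0.6 = 2.8 kcal/mol.

2.8 kcal/mol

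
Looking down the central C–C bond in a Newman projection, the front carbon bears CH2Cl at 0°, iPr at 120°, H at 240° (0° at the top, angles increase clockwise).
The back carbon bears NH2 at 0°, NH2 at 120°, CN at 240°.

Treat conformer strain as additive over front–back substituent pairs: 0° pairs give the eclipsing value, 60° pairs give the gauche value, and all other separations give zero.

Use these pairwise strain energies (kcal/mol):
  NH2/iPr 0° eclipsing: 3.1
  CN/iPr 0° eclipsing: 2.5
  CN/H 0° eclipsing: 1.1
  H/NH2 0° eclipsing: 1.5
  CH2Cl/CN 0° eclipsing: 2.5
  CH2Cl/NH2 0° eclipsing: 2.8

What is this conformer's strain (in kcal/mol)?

This conformer is eclipsed. CH2Cl at 0° is eclipsed with NH2 at 0° (2.8); iPr at 120° is eclipsed with NH2 at 120° (3.1); H at 240° is eclipsed with CN at 240° (1.1). Total 7.0 kcal/mol.

7.0 kcal/mol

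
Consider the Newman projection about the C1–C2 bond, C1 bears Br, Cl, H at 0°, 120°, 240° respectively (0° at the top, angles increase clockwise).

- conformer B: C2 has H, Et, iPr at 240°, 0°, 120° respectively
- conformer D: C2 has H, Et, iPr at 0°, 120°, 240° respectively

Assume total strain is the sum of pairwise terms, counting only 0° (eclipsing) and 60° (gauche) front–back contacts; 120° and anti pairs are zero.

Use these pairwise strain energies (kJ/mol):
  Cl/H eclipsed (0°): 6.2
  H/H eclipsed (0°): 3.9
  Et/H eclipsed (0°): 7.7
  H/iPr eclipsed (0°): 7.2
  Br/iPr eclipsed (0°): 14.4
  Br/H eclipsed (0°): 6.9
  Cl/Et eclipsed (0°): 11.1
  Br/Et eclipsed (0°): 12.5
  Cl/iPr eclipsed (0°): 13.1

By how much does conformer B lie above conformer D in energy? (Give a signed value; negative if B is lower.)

+4.3 kJ/mol

B (eclipsed): Br(0°)/Et(0°) eclipsed 12.5; Cl(120°)/iPr(120°) eclipsed 13.1; H(240°)/H(240°) eclipsed 3.9 → 29.5 kJ/mol.
D (eclipsed): Br(0°)/H(0°) eclipsed 6.9; Cl(120°)/Et(120°) eclipsed 11.1; H(240°)/iPr(240°) eclipsed 7.2 → 25.2 kJ/mol.
E(B) − E(D) = 29.5 − 25.2 = +4.3 kJ/mol.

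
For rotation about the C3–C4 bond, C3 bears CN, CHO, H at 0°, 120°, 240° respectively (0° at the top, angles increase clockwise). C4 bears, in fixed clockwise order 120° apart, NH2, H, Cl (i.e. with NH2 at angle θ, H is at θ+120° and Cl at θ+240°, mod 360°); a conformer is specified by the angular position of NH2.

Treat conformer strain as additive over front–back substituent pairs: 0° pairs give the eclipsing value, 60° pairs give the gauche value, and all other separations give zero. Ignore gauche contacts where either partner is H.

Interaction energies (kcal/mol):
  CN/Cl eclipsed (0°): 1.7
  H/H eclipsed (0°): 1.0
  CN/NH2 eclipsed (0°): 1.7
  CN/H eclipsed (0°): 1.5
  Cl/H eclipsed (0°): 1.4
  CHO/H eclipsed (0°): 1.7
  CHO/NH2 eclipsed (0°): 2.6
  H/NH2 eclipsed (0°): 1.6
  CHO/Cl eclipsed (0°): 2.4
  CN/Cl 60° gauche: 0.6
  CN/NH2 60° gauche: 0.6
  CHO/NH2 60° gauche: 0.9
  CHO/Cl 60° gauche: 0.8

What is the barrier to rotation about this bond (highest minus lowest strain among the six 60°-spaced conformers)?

NH2 at 0° (eclipsed): CN–NH2 eclipsed, CHO–H eclipsed, H–Cl eclipsed; 1.7 + 1.7 + 1.4 = 4.8 kcal/mol.
NH2 at 60° (staggered): CN–NH2 gauche, CN–Cl gauche, CHO–NH2 gauche; 0.6 + 0.6 + 0.9 = 2.1 kcal/mol.
NH2 at 120° (eclipsed): CN–Cl eclipsed, CHO–NH2 eclipsed, H–H eclipsed; 1.7 + 2.6 + 1.0 = 5.3 kcal/mol.
NH2 at 180° (staggered): CN–Cl gauche, CHO–NH2 gauche, CHO–Cl gauche; 0.6 + 0.9 + 0.8 = 2.3 kcal/mol.
NH2 at 240° (eclipsed): CN–H eclipsed, CHO–Cl eclipsed, H–NH2 eclipsed; 1.5 + 2.4 + 1.6 = 5.5 kcal/mol.
NH2 at 300° (staggered): CN–NH2 gauche, CHO–Cl gauche; 0.6 + 0.8 = 1.4 kcal/mol.
Max at 240° (5.5 kcal/mol), min at 300° (1.4 kcal/mol); barrier = 4.1 kcal/mol.

4.1 kcal/mol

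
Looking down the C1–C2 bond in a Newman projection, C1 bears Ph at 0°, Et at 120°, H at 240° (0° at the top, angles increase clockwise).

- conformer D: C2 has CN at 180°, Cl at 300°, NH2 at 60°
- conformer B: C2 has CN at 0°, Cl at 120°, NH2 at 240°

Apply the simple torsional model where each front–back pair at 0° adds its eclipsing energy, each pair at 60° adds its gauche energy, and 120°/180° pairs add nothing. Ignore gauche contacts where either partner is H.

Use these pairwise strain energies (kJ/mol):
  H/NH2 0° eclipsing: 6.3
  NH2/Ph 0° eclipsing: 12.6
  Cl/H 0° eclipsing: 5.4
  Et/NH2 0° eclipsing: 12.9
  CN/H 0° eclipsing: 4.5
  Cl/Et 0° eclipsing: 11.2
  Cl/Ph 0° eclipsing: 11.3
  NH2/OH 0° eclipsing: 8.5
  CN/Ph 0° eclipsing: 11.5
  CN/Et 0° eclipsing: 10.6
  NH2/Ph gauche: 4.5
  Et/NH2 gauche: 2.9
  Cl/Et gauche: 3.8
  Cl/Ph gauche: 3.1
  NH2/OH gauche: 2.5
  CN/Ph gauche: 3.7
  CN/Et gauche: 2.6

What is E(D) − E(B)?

-15.9 kJ/mol

D (staggered): Ph(0°)/Cl(300°) gauche 3.1; Ph(0°)/NH2(60°) gauche 4.5; Et(120°)/CN(180°) gauche 2.6; Et(120°)/NH2(60°) gauche 2.9 → 13.1 kJ/mol.
B (eclipsed): Ph(0°)/CN(0°) eclipsed 11.5; Et(120°)/Cl(120°) eclipsed 11.2; H(240°)/NH2(240°) eclipsed 6.3 → 29.0 kJ/mol.
E(D) − E(B) = 13.1 − 29.0 = -15.9 kJ/mol.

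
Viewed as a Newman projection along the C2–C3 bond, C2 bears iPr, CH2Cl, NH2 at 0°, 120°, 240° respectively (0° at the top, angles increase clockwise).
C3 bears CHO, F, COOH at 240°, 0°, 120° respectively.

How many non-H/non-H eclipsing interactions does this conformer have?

Non-H eclipsing pairs: iPr(0°)/F(0°); CH2Cl(120°)/COOH(120°); NH2(240°)/CHO(240°) — 3 interactions.

3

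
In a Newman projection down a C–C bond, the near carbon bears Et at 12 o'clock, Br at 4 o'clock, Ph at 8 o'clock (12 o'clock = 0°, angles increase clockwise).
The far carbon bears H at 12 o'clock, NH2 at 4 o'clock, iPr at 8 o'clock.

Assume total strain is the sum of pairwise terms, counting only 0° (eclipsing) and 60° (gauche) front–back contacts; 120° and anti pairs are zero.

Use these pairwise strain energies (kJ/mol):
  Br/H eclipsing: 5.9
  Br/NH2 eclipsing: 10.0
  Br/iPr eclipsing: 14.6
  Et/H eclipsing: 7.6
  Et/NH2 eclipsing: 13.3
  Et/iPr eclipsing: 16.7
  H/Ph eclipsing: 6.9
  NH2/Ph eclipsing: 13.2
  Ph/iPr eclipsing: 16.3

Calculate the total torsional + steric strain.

33.9 kJ/mol

This conformer is eclipsed. Et at 0° is eclipsed with H at 0° (7.6); Br at 120° is eclipsed with NH2 at 120° (10.0); Ph at 240° is eclipsed with iPr at 240° (16.3). Total 33.9 kJ/mol.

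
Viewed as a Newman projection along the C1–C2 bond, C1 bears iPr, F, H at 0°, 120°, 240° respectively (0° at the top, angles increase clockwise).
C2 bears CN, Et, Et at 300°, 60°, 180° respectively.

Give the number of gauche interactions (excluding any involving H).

4

Non-H gauche pairs: iPr(0°)/CN(300°); iPr(0°)/Et(60°); F(120°)/Et(60°); F(120°)/Et(180°) — 4 interactions.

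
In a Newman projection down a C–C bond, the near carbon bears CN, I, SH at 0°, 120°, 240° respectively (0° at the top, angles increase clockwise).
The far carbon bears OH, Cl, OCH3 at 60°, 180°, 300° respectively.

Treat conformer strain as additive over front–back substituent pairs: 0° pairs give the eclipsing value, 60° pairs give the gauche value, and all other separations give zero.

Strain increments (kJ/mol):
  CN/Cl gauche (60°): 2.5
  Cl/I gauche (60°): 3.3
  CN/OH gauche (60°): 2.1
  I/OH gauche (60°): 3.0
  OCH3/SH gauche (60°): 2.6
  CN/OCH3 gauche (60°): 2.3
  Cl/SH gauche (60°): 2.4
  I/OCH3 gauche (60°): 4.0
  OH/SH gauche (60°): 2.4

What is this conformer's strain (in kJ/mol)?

15.7 kJ/mol

This conformer is staggered. CN at 0° is gauche with OH at 60° (2.1); CN at 0° is gauche with OCH3 at 300° (2.3); I at 120° is gauche with OH at 60° (3.0); I at 120° is gauche with Cl at 180° (3.3); SH at 240° is gauche with Cl at 180° (2.4); SH at 240° is gauche with OCH3 at 300° (2.6). Total 15.7 kJ/mol.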